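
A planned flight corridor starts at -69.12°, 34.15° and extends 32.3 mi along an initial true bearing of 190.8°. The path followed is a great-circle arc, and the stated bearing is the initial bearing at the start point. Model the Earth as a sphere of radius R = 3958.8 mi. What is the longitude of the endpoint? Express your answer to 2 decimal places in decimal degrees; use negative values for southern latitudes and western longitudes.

δ = 32.3/3958.8 = 0.008159 rad (0.4675°).
With φ₁ = -69.12° = -1.206372 rad and θ = 190.8° = 3.330088 rad:
Destination latitude: φ₂ = arcsin( sin φ₁ cos δ + cos φ₁ sin δ cos θ ) = arcsin(-0.937154) = -69.58°.
Δλ = atan2( sin θ sin δ cos φ₁ , cos δ − sin φ₁ sin φ₂ ) = atan2(-0.000545, 0.124356) = -0.004382 rad = -0.25°.
Hence λ₂ = 34.15° + -0.25° = 33.90°.

longitude 33.90°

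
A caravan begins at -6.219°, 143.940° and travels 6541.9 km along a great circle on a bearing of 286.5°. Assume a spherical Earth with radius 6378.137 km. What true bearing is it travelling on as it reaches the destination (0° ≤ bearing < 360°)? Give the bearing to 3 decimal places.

The arc subtends δ = 6541.9/6378.137 = 1.025676 rad at the centre.
With φ₁ = -6.219° = -0.108542 rad and θ = 286.5° = 5.000368 rad:
Destination latitude: φ₂ = arcsin( sin φ₁ cos δ + cos φ₁ sin δ cos θ ) = arcsin(0.185251) = 10.676°.
Then Δλ = atan2(-0.815028, 0.538589) = -0.986850 rad, from sin θ sin δ cos φ₁ over cos δ − sin φ₁ sin φ₂.
λ₂ = 143.940° + -56.542° = 87.398°.
The forward bearing on arrival equals the back-azimuth from the destination plus 180°.
Back-azimuth from P₂ (10.676°, 87.398°) to P₁ (-6.219°, 143.940°), with Δλ' = λ₁ − λ₂ = 56.542°: atan2( sin Δλ' cos φ₁ , cos φ₂ sin φ₁ − sin φ₂ cos φ₁ cos Δλ' ) = 104.078°.
Final bearing = (104.078° + 180°) mod 360° = 284.078°.

final bearing 284.078°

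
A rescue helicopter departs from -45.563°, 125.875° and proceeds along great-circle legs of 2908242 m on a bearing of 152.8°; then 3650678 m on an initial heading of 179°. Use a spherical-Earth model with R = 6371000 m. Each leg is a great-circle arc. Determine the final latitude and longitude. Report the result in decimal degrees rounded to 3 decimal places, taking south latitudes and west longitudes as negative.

latitude -80.895°, longitude -27.519°

Apply the spherical direct solution leg by leg, carrying full precision between legs.
Leg 1: from (-45.563°, 125.875°), δ = 2908242/6371000 = 0.456481 rad, θ = 152.8° → φ = -66.262°, λ = 155.909°.
Leg 2: from (-66.262°, 155.909°), δ = 3650678/6371000 = 0.573015 rad, θ = 179° → φ = -80.895°, λ = -27.519°.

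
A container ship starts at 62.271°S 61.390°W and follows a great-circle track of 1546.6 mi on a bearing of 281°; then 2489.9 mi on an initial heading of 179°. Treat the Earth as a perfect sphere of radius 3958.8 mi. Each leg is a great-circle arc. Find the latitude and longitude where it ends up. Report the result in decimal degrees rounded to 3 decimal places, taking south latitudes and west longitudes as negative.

Apply the spherical direct solution leg by leg, carrying full precision between legs.
Leg 1: from (-62.271°, -61.390°), δ = 1546.6/3958.8 = 0.390674 rad, θ = 281° → φ = -51.689°, λ = -98.475°.
Leg 2: from (-51.689°, -98.475°), δ = 2489.9/3958.8 = 0.628953 rad, θ = 179° → φ = -87.646°, λ = -83.997°.

latitude -87.646°, longitude -83.997°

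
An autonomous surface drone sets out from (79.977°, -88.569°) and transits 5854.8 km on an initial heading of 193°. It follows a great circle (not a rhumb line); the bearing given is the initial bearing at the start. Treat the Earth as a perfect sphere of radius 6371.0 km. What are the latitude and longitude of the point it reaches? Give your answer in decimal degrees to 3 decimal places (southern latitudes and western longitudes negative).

latitude 27.552°, longitude -100.206°

δ = 5854.8/6371 = 0.918977 rad (52.6535°).
With φ₁ = 79.977° = 1.395862 rad and θ = 193° = 3.368485 rad:
sin φ₂ = sin φ₁ cos δ + cos φ₁ sin δ cos θ = (0.984738)(0.606634) + (0.174043)(0.794981)(-0.974370) = 0.462560
φ₂ = asin(0.462560) = 0.480881 rad = 27.552°.
Δλ = atan2( sin θ sin δ cos φ₁ , cos δ − sin φ₁ sin φ₂ ) = atan2(-0.031125, 0.151133) = -0.203101 rad = -11.637°.
λ₂ = λ₁ + Δλ = -100.206°.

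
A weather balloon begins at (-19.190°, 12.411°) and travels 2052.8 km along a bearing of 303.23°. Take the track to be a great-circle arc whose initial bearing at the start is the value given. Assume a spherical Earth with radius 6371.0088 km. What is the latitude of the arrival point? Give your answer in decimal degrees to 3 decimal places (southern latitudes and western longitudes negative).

The arc subtends δ = 2052.8/6371.0088 = 0.322210 rad at the centre.
Start latitude φ₁ = -0.334929 rad; initial bearing θ = 5.292362 rad.
sin φ₂ = sin φ₁ cos δ + cos φ₁ sin δ cos θ = (-0.328702)(0.948538) + (0.944434)(0.316663)(0.548001) = -0.147897
φ₂ = asin(-0.147897) = -0.148441 rad = -8.505°.
Then Δλ = atan2(-0.250163, 0.899924) = -0.271137 rad, from sin θ sin δ cos φ₁ over cos δ − sin φ₁ sin φ₂.
λ₂ = λ₁ + Δλ = -3.124°.

latitude -8.505°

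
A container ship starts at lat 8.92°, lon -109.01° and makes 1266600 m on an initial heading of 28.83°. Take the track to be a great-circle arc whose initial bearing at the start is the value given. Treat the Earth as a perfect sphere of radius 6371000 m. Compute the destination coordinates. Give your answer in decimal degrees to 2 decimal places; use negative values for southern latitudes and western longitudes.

latitude 18.84°, longitude -103.23°

Angular distance δ = d/R = 1266600 / 6371000 = 0.198807 rad.
With φ₁ = 8.92° = 0.155683 rad and θ = 28.83° = 0.503178 rad:
Destination latitude: φ₂ = arcsin( sin φ₁ cos δ + cos φ₁ sin δ cos θ ) = arcsin(0.322929) = 18.84°.
For the longitude increment, Δλ = atan2( sin θ sin δ cos φ₁, cos δ − sin φ₁ sin φ₂ ) = atan2(0.094085, 0.930231) = 5.78°.
Hence λ₂ = -109.01° + 5.78° = -103.23°.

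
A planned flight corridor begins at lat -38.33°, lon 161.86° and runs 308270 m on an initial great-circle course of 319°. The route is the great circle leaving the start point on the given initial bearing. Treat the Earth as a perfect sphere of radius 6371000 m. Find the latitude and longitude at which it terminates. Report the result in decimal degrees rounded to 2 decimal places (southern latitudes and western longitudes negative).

latitude -36.22°, longitude 159.61°

δ = 308270/6371000 = 0.048386 rad (2.7723°).
With φ₁ = -38.33° = -0.668985 rad and θ = 319° = 5.567600 rad:
Destination latitude: φ₂ = arcsin( sin φ₁ cos δ + cos φ₁ sin δ cos θ ) = arcsin(-0.590829) = -36.22°.
Δλ = atan2( sin θ sin δ cos φ₁ , cos δ − sin φ₁ sin φ₂ ) = atan2(-0.024892, 0.632404) = -0.039341 rad = -2.25°.
Hence λ₂ = 161.86° + -2.25° = 159.61°.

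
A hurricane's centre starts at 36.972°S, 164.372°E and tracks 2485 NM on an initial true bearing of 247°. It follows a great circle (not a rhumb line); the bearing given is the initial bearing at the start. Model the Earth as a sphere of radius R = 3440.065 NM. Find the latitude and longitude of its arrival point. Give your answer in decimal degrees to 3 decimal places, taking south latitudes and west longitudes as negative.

The arc subtends δ = 2485/3440.065 = 0.722370 rad at the centre.
Start latitude φ₁ = -0.645283 rad; initial bearing θ = 4.310963 rad.
sin φ₂ = sin φ₁ cos δ + cos φ₁ sin δ cos θ = (-0.601425)(0.750241) + (0.798930)(0.661165)(-0.390731) = -0.657607
φ₂ = asin(-0.657607) = -0.717638 rad = -41.118°.
Δλ = atan2( sin θ sin δ cos φ₁ , cos δ − sin φ₁ sin φ₂ ) = atan2(-0.486233, 0.354740) = -0.940500 rad = -53.887°.
λ₂ = λ₁ + Δλ = 110.485°.

latitude -41.118°, longitude 110.485°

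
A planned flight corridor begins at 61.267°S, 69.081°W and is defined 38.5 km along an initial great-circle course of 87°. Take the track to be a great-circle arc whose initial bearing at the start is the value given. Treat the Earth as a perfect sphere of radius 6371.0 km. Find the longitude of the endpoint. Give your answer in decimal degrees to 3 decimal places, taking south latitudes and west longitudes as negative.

longitude -68.362°

Central angle δ = d/R = 0.006043 rad.
Start latitude φ₁ = -1.069311 rad; initial bearing θ = 1.518436 rad.
Applying the spherical law of cosines for sides, sin φ₂ = sin φ₁ cos δ + cos φ₁ sin δ cos θ = -0.876701, so φ₂ = -61.247°.
For the longitude increment, Δλ = atan2( sin θ sin δ cos φ₁, cos δ − sin φ₁ sin φ₂ ) = atan2(0.002901, 0.231229) = 0.719°.
λ₂ = λ₁ + Δλ = -68.362°.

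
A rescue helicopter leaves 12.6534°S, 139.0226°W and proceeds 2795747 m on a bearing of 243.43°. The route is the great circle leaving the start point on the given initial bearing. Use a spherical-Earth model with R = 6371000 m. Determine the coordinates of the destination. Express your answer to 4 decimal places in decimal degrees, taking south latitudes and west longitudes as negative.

The arc subtends δ = 2795747/6371000 = 0.438824 rad at the centre.
With φ₁ = -12.6534° = -0.220843 rad and θ = 243.43° = 4.248655 rad:
sin φ₂ = sin φ₁ cos δ + cos φ₁ sin δ cos θ = (-0.219053)(0.905252) + (0.975713)(0.424875)(-0.447291) = -0.383725
φ₂ = asin(-0.383725) = -0.393827 rad = -22.5646°.
Then Δλ = atan2(-0.370774, 0.821196) = -0.424105 rad, from sin θ sin δ cos φ₁ over cos δ − sin φ₁ sin φ₂.
λ₂ = -139.0226° + -24.2994° = -163.3220°.

latitude -22.5646°, longitude -163.3220°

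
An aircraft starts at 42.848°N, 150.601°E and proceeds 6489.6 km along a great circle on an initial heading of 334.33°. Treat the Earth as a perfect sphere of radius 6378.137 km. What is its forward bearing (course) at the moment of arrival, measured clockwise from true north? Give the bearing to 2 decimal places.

Angular distance δ = d/R = 6489.6 / 6378.137 = 1.017476 rad.
Converting: φ₁ = 0.747839 rad, θ = 5.835159 rad.
Applying the spherical law of cosines for sides, sin φ₂ = sin φ₁ cos δ + cos φ₁ sin δ cos θ = 0.919578, so φ₂ = 66.864°.
Then Δλ = atan2(-0.270205, -0.099849) = -1.924764 rad, from sin θ sin δ cos φ₁ over cos δ − sin φ₁ sin φ₂.
Hence λ₂ = 150.601° + -110.281° = 40.320°.
The forward bearing on arrival equals the back-azimuth from the destination plus 180°.
Back-azimuth from P₂ (66.86°, 40.32°) to P₁ (42.85°, 150.60°), with Δλ' = λ₁ − λ₂ = 110.28°: atan2( sin Δλ' cos φ₁ , cos φ₂ sin φ₁ − sin φ₂ cos φ₁ cos Δλ' ) = 53.93°.
Final bearing = (53.93° + 180°) mod 360° = 233.93°.

final bearing 233.93°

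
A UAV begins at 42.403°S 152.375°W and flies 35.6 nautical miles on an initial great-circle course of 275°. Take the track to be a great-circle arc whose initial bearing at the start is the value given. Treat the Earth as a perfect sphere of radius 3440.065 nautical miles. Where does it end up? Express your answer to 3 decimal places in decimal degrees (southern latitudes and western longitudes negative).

Angular distance δ = d/R = 35.6 / 3440.065 = 0.010349 rad.
Converting: φ₁ = -0.740072 rad, θ = 4.799655 rad.
sin φ₂ = sin φ₁ cos δ + cos φ₁ sin δ cos θ = (-0.674341)(0.999946) + (0.738420)(0.010348)(0.087156) = -0.673639
φ₂ = asin(-0.673639) = -0.739122 rad = -42.349°.
Then Δλ = atan2(-0.007612, 0.545684) = -0.013949 rad, from sin θ sin δ cos φ₁ over cos δ − sin φ₁ sin φ₂.
λ₂ = λ₁ + Δλ = -153.174°.

latitude -42.349°, longitude -153.174°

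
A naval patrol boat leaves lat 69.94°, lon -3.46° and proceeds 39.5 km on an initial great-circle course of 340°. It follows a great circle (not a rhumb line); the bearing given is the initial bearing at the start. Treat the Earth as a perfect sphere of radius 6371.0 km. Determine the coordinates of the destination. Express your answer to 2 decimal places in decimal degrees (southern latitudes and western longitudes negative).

latitude 70.27°, longitude -3.82°

Central angle δ = d/R = 0.006200 rad.
Start latitude φ₁ = 1.220683 rad; initial bearing θ = 5.934119 rad.
sin φ₂ = sin φ₁ cos δ + cos φ₁ sin δ cos θ = (0.939334)(0.999981) + (0.343004)(0.006200)(0.939693) = 0.941314
φ₂ = asin(0.941314) = 1.226503 rad = 70.27°.
Δλ = atan2( sin θ sin δ cos φ₁ , cos δ − sin φ₁ sin φ₂ ) = atan2(-0.000727, 0.115772) = -0.006282 rad = -0.36°.
Hence λ₂ = -3.46° + -0.36° = -3.82°.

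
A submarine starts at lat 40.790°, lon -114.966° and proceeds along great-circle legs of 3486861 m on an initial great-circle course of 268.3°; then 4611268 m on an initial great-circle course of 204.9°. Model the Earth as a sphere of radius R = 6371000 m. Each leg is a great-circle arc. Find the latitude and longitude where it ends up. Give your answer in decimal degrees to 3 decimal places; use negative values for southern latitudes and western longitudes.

latitude -5.389°, longitude -169.616°

Apply the spherical direct solution leg by leg, carrying full precision between legs.
Leg 1: from (40.790°, -114.966°), δ = 3486861/6371000 = 0.547302 rad, θ = 268.3° → φ = 33.105°, λ = -153.352°.
Leg 2: from (33.105°, -153.352°), δ = 4611268/6371000 = 0.723790 rad, θ = 204.9° → φ = -5.389°, λ = -169.616°.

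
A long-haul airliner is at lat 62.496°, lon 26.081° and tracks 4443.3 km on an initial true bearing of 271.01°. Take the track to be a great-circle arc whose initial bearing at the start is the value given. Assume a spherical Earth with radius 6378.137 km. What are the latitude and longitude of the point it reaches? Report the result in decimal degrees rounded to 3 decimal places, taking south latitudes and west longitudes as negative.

latitude 43.278°, longitude -35.706°

The arc subtends δ = 4443.3/6378.137 = 0.696645 rad at the centre.
Converting: φ₁ = 1.090761 rad, θ = 4.730017 rad.
Destination latitude: φ₂ = arcsin( sin φ₁ cos δ + cos φ₁ sin δ cos θ ) = arcsin(0.685535) = 43.278°.
Then Δλ = atan2(-0.296274, 0.158944) = -1.078395 rad, from sin θ sin δ cos φ₁ over cos δ − sin φ₁ sin φ₂.
λ₂ = λ₁ + Δλ = -35.706°.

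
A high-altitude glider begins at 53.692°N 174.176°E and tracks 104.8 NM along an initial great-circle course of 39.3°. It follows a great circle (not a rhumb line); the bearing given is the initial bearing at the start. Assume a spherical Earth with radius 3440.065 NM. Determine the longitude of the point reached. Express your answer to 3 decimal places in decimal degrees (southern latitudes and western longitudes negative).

longitude 176.105°

δ = 104.8/3440.065 = 0.030465 rad (1.7455°).
With φ₁ = 53.692° = 0.937102 rad and θ = 39.3° = 0.685914 rad:
Applying the spherical law of cosines for sides, sin φ₂ = sin φ₁ cos δ + cos φ₁ sin δ cos θ = 0.819429, so φ₂ = 55.028°.
For the longitude increment, Δλ = atan2( sin θ sin δ cos φ₁, cos δ − sin φ₁ sin φ₂ ) = atan2(0.011424, 0.339203) = 1.929°.
λ₂ = λ₁ + Δλ = 176.105°.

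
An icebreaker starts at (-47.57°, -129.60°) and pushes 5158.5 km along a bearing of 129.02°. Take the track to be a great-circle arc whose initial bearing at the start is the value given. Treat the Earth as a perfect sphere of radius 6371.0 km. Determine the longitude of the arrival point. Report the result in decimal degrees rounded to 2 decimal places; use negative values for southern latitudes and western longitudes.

The arc subtends δ = 5158.5/6371 = 0.809685 rad at the centre.
Start latitude φ₁ = -0.830253 rad; initial bearing θ = 2.251824 rad.
Destination latitude: φ₂ = arcsin( sin φ₁ cos δ + cos φ₁ sin δ cos θ ) = arcsin(-0.816658) = -54.75°.
Δλ = atan2( sin θ sin δ cos φ₁ , cos δ − sin φ₁ sin φ₂ ) = atan2(0.379545, 0.086950) = 1.345593 rad = 77.10°.
λ₂ = -129.60° + 77.10° = -52.50°.

longitude -52.50°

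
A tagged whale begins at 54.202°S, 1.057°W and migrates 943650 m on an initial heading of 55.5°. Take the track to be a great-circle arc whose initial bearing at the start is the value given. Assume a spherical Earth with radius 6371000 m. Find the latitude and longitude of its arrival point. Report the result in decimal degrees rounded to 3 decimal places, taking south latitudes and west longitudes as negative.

latitude -48.878°, longitude 9.600°

The arc subtends δ = 943650/6371000 = 0.148116 rad at the centre.
Start latitude φ₁ = -0.946003 rad; initial bearing θ = 0.968658 rad.
Applying the spherical law of cosines for sides, sin φ₂ = sin φ₁ cos δ + cos φ₁ sin δ cos θ = -0.753311, so φ₂ = -48.878°.
For the longitude increment, Δλ = atan2( sin θ sin δ cos φ₁, cos δ − sin φ₁ sin φ₂ ) = atan2(0.071140, 0.378052) = 10.657°.
λ₂ = λ₁ + Δλ = 9.600°.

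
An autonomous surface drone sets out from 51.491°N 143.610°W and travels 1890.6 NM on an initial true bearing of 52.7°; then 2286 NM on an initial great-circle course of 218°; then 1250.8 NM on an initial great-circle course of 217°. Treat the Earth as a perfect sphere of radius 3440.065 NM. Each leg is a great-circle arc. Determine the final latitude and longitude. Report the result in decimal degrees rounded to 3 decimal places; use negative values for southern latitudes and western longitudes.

Apply the spherical direct solution leg by leg, carrying full precision between legs.
Leg 1: from (51.491°, -143.610°), δ = 1890.6/3440.065 = 0.549583 rad, θ = 52.7° → φ = 59.810°, λ = -87.894°.
Leg 2: from (59.810°, -87.894°), δ = 2286/3440.065 = 0.664522 rad, θ = 218° → φ = 25.853°, λ = -112.848°.
Leg 3: from (25.853°, -112.848°), δ = 1250.8/3440.065 = 0.363598 rad, θ = 217° → φ = 8.740°, λ = -125.354°.

latitude 8.740°, longitude -125.354°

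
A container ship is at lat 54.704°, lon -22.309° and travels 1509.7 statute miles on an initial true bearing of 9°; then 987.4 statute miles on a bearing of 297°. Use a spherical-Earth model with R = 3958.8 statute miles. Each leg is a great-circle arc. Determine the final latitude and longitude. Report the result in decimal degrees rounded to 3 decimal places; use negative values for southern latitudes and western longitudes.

Apply the spherical direct solution leg by leg, carrying full precision between legs.
Leg 1: from (54.704°, -22.309°), δ = 1509.7/3958.8 = 0.381353 rad, θ = 9° → φ = 75.916°, λ = -8.466°.
Leg 2: from (75.916°, -8.466°), δ = 987.4/3958.8 = 0.249419 rad, θ = 297° → φ = 75.284°, λ = -68.440°.

latitude 75.284°, longitude -68.440°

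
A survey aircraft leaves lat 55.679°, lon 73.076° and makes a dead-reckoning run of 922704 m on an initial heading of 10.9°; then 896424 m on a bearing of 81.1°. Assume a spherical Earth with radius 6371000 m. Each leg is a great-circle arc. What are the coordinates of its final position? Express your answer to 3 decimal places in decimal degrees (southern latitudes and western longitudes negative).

latitude 63.879°, longitude 94.961°

Apply the spherical direct solution leg by leg, carrying full precision between legs.
Leg 1: from (55.679°, 73.076°), δ = 922704/6371000 = 0.144829 rad, θ = 10.9° → φ = 63.786°, λ = 76.618°.
Leg 2: from (63.786°, 76.618°), δ = 896424/6371000 = 0.140704 rad, θ = 81.1° → φ = 63.879°, λ = 94.961°.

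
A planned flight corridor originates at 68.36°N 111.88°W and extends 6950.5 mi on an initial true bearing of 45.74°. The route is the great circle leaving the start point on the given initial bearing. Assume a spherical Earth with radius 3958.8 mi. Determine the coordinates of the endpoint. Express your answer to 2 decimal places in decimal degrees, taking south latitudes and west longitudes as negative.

latitude 4.71°, longitude 23.18°

δ = 6950.5/3958.8 = 1.755709 rad (100.5947°).
Start latitude φ₁ = 1.193107 rad; initial bearing θ = 0.798314 rad.
Destination latitude: φ₂ = arcsin( sin φ₁ cos δ + cos φ₁ sin δ cos θ ) = arcsin(0.082083) = 4.71°.
Δλ = atan2( sin θ sin δ cos φ₁ , cos δ − sin φ₁ sin φ₂ ) = atan2(0.259606, -0.260159) = 2.357258 rad = 135.06°.
λ₂ = -111.88° + 135.06° = 23.18°.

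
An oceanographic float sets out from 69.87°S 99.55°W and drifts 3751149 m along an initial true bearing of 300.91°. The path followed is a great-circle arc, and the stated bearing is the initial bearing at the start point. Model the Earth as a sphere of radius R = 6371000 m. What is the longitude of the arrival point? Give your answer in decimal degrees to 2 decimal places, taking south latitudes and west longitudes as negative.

longitude -140.24°

δ = 3751149/6371000 = 0.588785 rad (33.7349°).
Converting: φ₁ = -1.219462 rad, θ = 5.251870 rad.
Destination latitude: φ₂ = arcsin( sin φ₁ cos δ + cos φ₁ sin δ cos θ ) = arcsin(-0.682637) = -43.05°.
Δλ = atan2( sin θ sin δ cos φ₁ , cos δ − sin φ₁ sin φ₂ ) = atan2(-0.163980, 0.190678) = -0.710262 rad = -40.69°.
λ₂ = -99.55° + -40.69° = -140.24°.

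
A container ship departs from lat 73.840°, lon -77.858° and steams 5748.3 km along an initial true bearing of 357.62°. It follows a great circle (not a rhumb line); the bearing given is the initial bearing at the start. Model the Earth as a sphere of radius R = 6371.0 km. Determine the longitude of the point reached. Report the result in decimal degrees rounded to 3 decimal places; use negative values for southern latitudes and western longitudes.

Angular distance δ = d/R = 5748.3 / 6371 = 0.902260 rad.
Converting: φ₁ = 1.288751 rad, θ = 6.241646 rad.
Destination latitude: φ₂ = arcsin( sin φ₁ cos δ + cos φ₁ sin δ cos θ ) = arcsin(0.813565) = 54.446°.
Then Δλ = atan2(-0.009070, -0.161582) = -3.085521 rad, from sin θ sin δ cos φ₁ over cos δ − sin φ₁ sin φ₂.
λ₂ = -77.858° + -176.787° = -254.645°, normalized to (−180°, 180°] → 105.355°.

longitude 105.355°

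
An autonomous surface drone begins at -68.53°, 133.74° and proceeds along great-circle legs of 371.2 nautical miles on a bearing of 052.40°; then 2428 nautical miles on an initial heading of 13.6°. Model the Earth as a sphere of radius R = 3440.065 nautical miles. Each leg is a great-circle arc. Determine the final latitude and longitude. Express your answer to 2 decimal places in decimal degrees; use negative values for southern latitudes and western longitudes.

Apply the spherical direct solution leg by leg, carrying full precision between legs.
Leg 1: from (-68.53°, 133.74°), δ = 371.2/3440.065 = 0.107905 rad, θ = 52.4° → φ = -64.31°, λ = 145.09°.
Leg 2: from (-64.31°, 145.09°), δ = 2428/3440.065 = 0.705801 rad, θ = 13.6° → φ = -24.36°, λ = 154.73°.

latitude -24.36°, longitude 154.73°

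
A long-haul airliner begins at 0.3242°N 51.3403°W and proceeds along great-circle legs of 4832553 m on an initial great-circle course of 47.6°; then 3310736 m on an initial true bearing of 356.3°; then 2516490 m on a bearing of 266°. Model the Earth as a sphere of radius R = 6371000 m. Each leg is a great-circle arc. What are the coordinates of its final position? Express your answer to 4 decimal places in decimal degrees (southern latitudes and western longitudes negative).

Apply the spherical direct solution leg by leg, carrying full precision between legs.
Leg 1: from (0.3242°, -51.3403°), δ = 4832553/6371000 = 0.758523 rad, θ = 47.6° → φ = 27.8993°, λ = -16.2582°.
Leg 2: from (27.8993°, -16.2582°), δ = 3310736/6371000 = 0.519657 rad, θ = 356.3° → φ = 57.5756°, λ = -19.6846°.
Leg 3: from (57.5756°, -19.6846°), δ = 2516490/6371000 = 0.394991 rad, θ = 266° → φ = 49.8813°, λ = -56.2482°.

latitude 49.8813°, longitude -56.2482°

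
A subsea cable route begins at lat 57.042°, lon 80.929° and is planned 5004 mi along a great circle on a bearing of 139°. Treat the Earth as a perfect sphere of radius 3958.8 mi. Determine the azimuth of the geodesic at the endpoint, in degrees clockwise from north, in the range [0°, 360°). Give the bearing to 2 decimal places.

Central angle δ = d/R = 1.264019 rad.
Converting: φ₁ = 0.995571 rad, θ = 2.426008 rad.
Destination latitude: φ₂ = arcsin( sin φ₁ cos δ + cos φ₁ sin δ cos θ ) = arcsin(-0.138022) = -7.933°.
For the longitude increment, Δλ = atan2( sin θ sin δ cos φ₁, cos δ − sin φ₁ sin φ₂ ) = atan2(0.340248, 0.417798) = 39.159°.
λ₂ = 80.929° + 39.159° = 120.088°.
The forward bearing on arrival equals the back-azimuth from the destination plus 180°.
Back-azimuth from P₂ (-7.93°, 120.09°) to P₁ (57.04°, 80.93°), with Δλ' = λ₁ − λ₂ = -39.16°: atan2( sin Δλ' cos φ₁ , cos φ₂ sin φ₁ − sin φ₂ cos φ₁ cos Δλ' ) = 338.88°.
Final bearing = (338.88° + 180°) mod 360° = 158.88°.

final bearing 158.88°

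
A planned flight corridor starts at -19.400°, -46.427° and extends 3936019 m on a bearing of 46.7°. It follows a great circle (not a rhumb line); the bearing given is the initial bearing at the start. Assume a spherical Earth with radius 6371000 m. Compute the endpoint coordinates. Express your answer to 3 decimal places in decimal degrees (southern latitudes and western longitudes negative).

Central angle δ = d/R = 0.617802 rad.
Start latitude φ₁ = -0.338594 rad; initial bearing θ = 0.815069 rad.
Applying the spherical law of cosines for sides, sin φ₂ = sin φ₁ cos δ + cos φ₁ sin δ cos θ = 0.103940, so φ₂ = 5.966°.
Then Δλ = atan2(0.397624, 0.849678) = 0.437697 rad, from sin θ sin δ cos φ₁ over cos δ − sin φ₁ sin φ₂.
λ₂ = -46.427° + 25.078° = -21.349°.

latitude 5.966°, longitude -21.349°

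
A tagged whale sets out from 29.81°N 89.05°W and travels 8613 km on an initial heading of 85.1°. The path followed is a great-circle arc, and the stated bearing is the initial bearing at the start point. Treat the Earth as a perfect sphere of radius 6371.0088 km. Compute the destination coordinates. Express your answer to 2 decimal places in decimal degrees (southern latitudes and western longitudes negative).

Angular distance δ = d/R = 8613 / 6371.0088 = 1.351905 rad.
Converting: φ₁ = 0.520283 rad, θ = 1.485275 rad.
Destination latitude: φ₂ = arcsin( sin φ₁ cos δ + cos φ₁ sin δ cos θ ) = arcsin(0.180295) = 10.39°.
Then Δλ = atan2(0.843879, 0.127518) = 1.420822 rad, from sin θ sin δ cos φ₁ over cos δ − sin φ₁ sin φ₂.
λ₂ = -89.05° + 81.41° = -7.64°.

latitude 10.39°, longitude -7.64°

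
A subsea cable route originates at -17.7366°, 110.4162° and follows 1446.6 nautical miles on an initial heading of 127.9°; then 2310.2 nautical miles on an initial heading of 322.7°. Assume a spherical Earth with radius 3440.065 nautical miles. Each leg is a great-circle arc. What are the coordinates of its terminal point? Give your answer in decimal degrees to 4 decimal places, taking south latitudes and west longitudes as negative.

Apply the spherical direct solution leg by leg, carrying full precision between legs.
Leg 1: from (-17.7366°, 110.4162°), δ = 1446.6/3440.065 = 0.420515 rad, θ = 127.9° → φ = -31.1280°, λ = 132.5216°.
Leg 2: from (-31.1280°, 132.5216°), δ = 2310.2/3440.065 = 0.671557 rad, θ = 322.7° → φ = 1.0879°, λ = 110.3664°.

latitude 1.0879°, longitude 110.3664°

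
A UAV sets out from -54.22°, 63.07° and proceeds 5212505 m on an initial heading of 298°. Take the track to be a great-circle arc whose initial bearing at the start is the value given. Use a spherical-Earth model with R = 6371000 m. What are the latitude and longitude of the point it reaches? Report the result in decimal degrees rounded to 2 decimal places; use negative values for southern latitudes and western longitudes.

latitude -20.74°, longitude 19.51°

The arc subtends δ = 5212505/6371000 = 0.818161 rad at the centre.
Start latitude φ₁ = -0.946318 rad; initial bearing θ = 5.201081 rad.
Applying the spherical law of cosines for sides, sin φ₂ = sin φ₁ cos δ + cos φ₁ sin δ cos θ = -0.354208, so φ₂ = -20.74°.
Then Δλ = atan2(-0.376796, 0.396207) = -0.760293 rad, from sin θ sin δ cos φ₁ over cos δ − sin φ₁ sin φ₂.
Hence λ₂ = 63.07° + -43.56° = 19.51°.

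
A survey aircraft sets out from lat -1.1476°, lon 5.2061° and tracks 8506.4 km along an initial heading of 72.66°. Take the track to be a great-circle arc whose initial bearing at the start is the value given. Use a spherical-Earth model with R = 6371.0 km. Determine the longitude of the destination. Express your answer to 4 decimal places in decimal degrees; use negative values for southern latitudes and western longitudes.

δ = 8506.4/6371 = 1.335175 rad (76.4999°).
Converting: φ₁ = -0.020029 rad, θ = 1.268156 rad.
Applying the spherical law of cosines for sides, sin φ₂ = sin φ₁ cos δ + cos φ₁ sin δ cos θ = 0.285073, so φ₂ = 16.5632°.
Then Δλ = atan2(0.927992, 0.239157) = 1.318571 rad, from sin θ sin δ cos φ₁ over cos δ − sin φ₁ sin φ₂.
λ₂ = 5.2061° + 75.5485° = 80.7546°.

longitude 80.7546°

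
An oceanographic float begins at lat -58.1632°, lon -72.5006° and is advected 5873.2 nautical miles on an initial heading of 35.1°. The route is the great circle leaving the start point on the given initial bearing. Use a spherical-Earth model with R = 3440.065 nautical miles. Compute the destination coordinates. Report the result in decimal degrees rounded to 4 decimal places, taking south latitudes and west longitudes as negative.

δ = 5873.2/3440.065 = 1.707293 rad (97.8207°).
With φ₁ = -58.1632° = -1.015139 rad and θ = 35.1° = 0.612611 rad:
Applying the spherical law of cosines for sides, sin φ₂ = sin φ₁ cos δ + cos φ₁ sin δ cos θ = 0.543163, so φ₂ = 32.8992°.
Then Δλ = atan2(0.300495, 0.325373) = 0.745670 rad, from sin θ sin δ cos φ₁ over cos δ − sin φ₁ sin φ₂.
Hence λ₂ = -72.5006° + 42.7237° = -29.7769°.

latitude 32.8992°, longitude -29.7769°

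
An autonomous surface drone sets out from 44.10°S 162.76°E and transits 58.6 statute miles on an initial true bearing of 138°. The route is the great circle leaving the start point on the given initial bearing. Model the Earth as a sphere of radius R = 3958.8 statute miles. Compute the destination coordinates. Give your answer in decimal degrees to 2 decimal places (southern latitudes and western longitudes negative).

Angular distance δ = d/R = 58.6 / 3958.8 = 0.014802 rad.
Converting: φ₁ = -0.769690 rad, θ = 2.408554 rad.
Destination latitude: φ₂ = arcsin( sin φ₁ cos δ + cos φ₁ sin δ cos θ ) = arcsin(-0.703736) = -44.73°.
Then Δλ = atan2(0.007113, 0.510152) = 0.013941 rad, from sin θ sin δ cos φ₁ over cos δ − sin φ₁ sin φ₂.
Hence λ₂ = 162.76° + 0.80° = 163.56°.

latitude -44.73°, longitude 163.56°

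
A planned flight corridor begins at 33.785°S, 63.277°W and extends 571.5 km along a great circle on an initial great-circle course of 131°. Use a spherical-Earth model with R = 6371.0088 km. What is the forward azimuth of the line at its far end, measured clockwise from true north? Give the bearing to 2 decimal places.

The arc subtends δ = 571.5/6371.0088 = 0.089703 rad at the centre.
With φ₁ = -33.785° = -0.589659 rad and θ = 131° = 2.286381 rad:
sin φ₂ = sin φ₁ cos δ + cos φ₁ sin δ cos θ = (-0.556078)(0.995979) + (0.831130)(0.089583)(-0.656059) = -0.602689
φ₂ = asin(-0.602689) = -0.646867 rad = -37.063°.
Then Δλ = atan2(0.056192, 0.660837) = 0.084827 rad, from sin θ sin δ cos φ₁ over cos δ − sin φ₁ sin φ₂.
λ₂ = λ₁ + Δλ = -58.417°.
The forward bearing on arrival equals the back-azimuth from the destination plus 180°.
Back-azimuth from P₂ (-37.06°, -58.42°) to P₁ (-33.78°, -63.28°), with Δλ' = λ₁ − λ₂ = -4.86°: atan2( sin Δλ' cos φ₁ , cos φ₂ sin φ₁ − sin φ₂ cos φ₁ cos Δλ' ) = 308.18°.
Final bearing = (308.18° + 180°) mod 360° = 128.18°.

final bearing 128.18°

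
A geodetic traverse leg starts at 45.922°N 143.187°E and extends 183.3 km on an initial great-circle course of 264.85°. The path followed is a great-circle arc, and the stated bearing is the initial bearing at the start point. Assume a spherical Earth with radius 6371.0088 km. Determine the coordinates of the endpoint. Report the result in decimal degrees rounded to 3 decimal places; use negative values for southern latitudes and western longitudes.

latitude 45.750°, longitude 140.834°

Angular distance δ = d/R = 183.3 / 6371.0088 = 0.028771 rad.
Converting: φ₁ = 0.801490 rad, θ = 4.622505 rad.
Destination latitude: φ₂ = arcsin( sin φ₁ cos δ + cos φ₁ sin δ cos θ ) = arcsin(0.716300) = 45.750°.
Then Δλ = atan2(-0.019931, 0.485001) = -0.041071 rad, from sin θ sin δ cos φ₁ over cos δ − sin φ₁ sin φ₂.
λ₂ = 143.187° + -2.353° = 140.834°.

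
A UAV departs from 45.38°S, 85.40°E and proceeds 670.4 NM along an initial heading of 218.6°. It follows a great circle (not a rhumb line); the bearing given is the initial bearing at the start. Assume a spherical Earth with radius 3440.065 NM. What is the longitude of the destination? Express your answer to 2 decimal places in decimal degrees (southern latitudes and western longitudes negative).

δ = 670.4/3440.065 = 0.194880 rad (11.1658°).
Converting: φ₁ = -0.792030 rad, θ = 3.815290 rad.
Applying the spherical law of cosines for sides, sin φ₂ = sin φ₁ cos δ + cos φ₁ sin δ cos θ = -0.804609, so φ₂ = -53.57°.
Then Δλ = atan2(-0.084860, 0.408365) = -0.204887 rad, from sin θ sin δ cos φ₁ over cos δ − sin φ₁ sin φ₂.
λ₂ = 85.40° + -11.74° = 73.66°.

longitude 73.66°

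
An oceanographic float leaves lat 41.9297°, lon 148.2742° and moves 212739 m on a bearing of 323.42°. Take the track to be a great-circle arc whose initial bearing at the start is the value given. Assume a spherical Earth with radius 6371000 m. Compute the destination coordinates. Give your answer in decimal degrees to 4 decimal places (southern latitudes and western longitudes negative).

latitude 43.4555°, longitude 146.7036°

Central angle δ = d/R = 0.033392 rad.
Start latitude φ₁ = 0.731811 rad; initial bearing θ = 5.644744 rad.
Destination latitude: φ₂ = arcsin( sin φ₁ cos δ + cos φ₁ sin δ cos θ ) = arcsin(0.687791) = 43.4555°.
Then Δλ = atan2(-0.014802, 0.539848) = -0.027412 rad, from sin θ sin δ cos φ₁ over cos δ − sin φ₁ sin φ₂.
Hence λ₂ = 148.2742° + -1.5706° = 146.7036°.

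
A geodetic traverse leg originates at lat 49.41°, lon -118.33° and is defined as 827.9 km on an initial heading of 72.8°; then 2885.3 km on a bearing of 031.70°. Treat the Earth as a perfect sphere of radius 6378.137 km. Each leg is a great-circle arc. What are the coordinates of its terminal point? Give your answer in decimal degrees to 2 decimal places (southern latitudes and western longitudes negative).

Apply the spherical direct solution leg by leg, carrying full precision between legs.
Leg 1: from (49.41°, -118.33°), δ = 827.9/6378.137 = 0.129803 rad, θ = 72.8° → φ = 51.07°, λ = -106.98°.
Leg 2: from (51.07°, -106.98°), δ = 2885.3/6378.137 = 0.452373 rad, θ = 31.7° → φ = 68.96°, λ = -67.20°.

latitude 68.96°, longitude -67.20°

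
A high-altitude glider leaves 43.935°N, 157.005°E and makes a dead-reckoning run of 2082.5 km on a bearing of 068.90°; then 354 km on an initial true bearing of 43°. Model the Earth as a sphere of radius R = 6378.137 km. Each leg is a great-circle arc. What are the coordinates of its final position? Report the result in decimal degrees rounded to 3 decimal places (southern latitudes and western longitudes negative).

latitude 50.038°, longitude -173.187°

Apply the spherical direct solution leg by leg, carrying full precision between legs.
Leg 1: from (43.935°, 157.005°), δ = 2082.5/6378.137 = 0.326506 rad, θ = 68.9° → φ = 47.760°, λ = -176.564°.
Leg 2: from (47.760°, -176.564°), δ = 354/6378.137 = 0.055502 rad, θ = 43° → φ = 50.038°, λ = -173.187°.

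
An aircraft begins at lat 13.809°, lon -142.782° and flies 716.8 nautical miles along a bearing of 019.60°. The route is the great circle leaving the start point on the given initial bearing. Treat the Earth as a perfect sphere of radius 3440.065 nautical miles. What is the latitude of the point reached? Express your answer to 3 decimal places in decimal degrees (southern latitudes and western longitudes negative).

Angular distance δ = d/R = 716.8 / 3440.065 = 0.208368 rad.
Converting: φ₁ = 0.241013 rad, θ = 0.342085 rad.
sin φ₂ = sin φ₁ cos δ + cos φ₁ sin δ cos θ = (0.238686)(0.978370) + (0.971097)(0.206864)(0.942057) = 0.422768
φ₂ = asin(0.422768) = 0.436498 rad = 25.009°.
For the longitude increment, Δλ = atan2( sin θ sin δ cos φ₁, cos δ − sin φ₁ sin φ₂ ) = atan2(0.067387, 0.877461) = 4.392°.
λ₂ = λ₁ + Δλ = -138.390°.

latitude 25.009°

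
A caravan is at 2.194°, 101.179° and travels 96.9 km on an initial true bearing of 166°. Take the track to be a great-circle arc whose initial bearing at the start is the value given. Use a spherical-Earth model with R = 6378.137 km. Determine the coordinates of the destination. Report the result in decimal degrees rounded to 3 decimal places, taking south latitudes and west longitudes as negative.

latitude 1.349°, longitude 101.390°

Angular distance δ = d/R = 96.9 / 6378.137 = 0.015193 rad.
Start latitude φ₁ = 0.038293 rad; initial bearing θ = 2.897247 rad.
Applying the spherical law of cosines for sides, sin φ₂ = sin φ₁ cos δ + cos φ₁ sin δ cos θ = 0.023549, so φ₂ = 1.349°.
Then Δλ = atan2(0.003673, 0.998983) = 0.003676 rad, from sin θ sin δ cos φ₁ over cos δ − sin φ₁ sin φ₂.
λ₂ = 101.179° + 0.211° = 101.390°.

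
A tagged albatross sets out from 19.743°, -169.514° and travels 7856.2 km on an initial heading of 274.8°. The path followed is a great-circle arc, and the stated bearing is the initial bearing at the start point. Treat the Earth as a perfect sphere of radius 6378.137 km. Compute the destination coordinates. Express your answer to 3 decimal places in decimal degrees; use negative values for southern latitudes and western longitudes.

latitude 10.756°, longitude 117.434°

Central angle δ = d/R = 1.231739 rad.
Converting: φ₁ = 0.344580 rad, θ = 4.796165 rad.
sin φ₂ = sin φ₁ cos δ + cos φ₁ sin δ cos θ = (0.337802)(0.332598) + (0.941217)(0.943069)(0.083678) = 0.186627
φ₂ = asin(0.186627) = 0.187728 rad = 10.756°.
Then Δλ = atan2(-0.884519, 0.269555) = -1.274990 rad, from sin θ sin δ cos φ₁ over cos δ − sin φ₁ sin φ₂.
λ₂ = -169.514° + -73.052° = -242.566°, normalized to (−180°, 180°] → 117.434°.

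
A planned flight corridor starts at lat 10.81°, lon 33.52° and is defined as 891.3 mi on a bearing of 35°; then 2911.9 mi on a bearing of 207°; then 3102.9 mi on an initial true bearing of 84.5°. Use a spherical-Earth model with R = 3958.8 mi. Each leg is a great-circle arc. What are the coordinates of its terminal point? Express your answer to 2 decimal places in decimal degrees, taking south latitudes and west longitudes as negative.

latitude -8.02°, longitude 68.07°

Apply the spherical direct solution leg by leg, carrying full precision between legs.
Leg 1: from (10.81°, 33.52°), δ = 891.3/3958.8 = 0.225144 rad, θ = 35° → φ = 21.25°, λ = 41.42°.
Leg 2: from (21.25°, 41.42°), δ = 2911.9/3958.8 = 0.735551 rad, θ = 207° → φ = -16.77°, λ = 22.87°.
Leg 3: from (-16.77°, 22.87°), δ = 3102.9/3958.8 = 0.783798 rad, θ = 84.5° → φ = -8.02°, λ = 68.07°.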